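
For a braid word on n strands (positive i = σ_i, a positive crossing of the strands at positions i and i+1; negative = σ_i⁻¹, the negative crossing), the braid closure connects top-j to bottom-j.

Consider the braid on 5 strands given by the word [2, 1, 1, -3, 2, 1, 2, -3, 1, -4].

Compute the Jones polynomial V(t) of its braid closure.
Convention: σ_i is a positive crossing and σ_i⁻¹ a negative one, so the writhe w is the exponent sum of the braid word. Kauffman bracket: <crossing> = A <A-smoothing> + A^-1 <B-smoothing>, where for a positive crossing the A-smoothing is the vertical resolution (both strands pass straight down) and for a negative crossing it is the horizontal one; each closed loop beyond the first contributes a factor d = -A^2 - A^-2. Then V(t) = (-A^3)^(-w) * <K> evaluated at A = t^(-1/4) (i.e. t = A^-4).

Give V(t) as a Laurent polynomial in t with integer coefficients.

-t^7 + 2*t^6 - 2*t^5 + 2*t^4 - 2*t^3 + 2*t^2 - t + 1

Derivation:
The presented braid s2 s1 s1 s3^-1 s2 s1 s2 s3^-1 s1 s4^-1 on 5 strands reduces by inverse Markov moves (closure unchanged at each step):
  Destabilize: the word has the form β·s4^-1 where s4^-1 occurs only as the final letter (β ∈ B_4); drop it and the last strand → 4 strands.
Reduced to β = s2 s1 s1 s3^-1 s2 s1 s2 s3^-1 s1 on 4 strands, 9 crossings.
Compute on β:
Braid: s2 s1 s1 s3^-1 s2 s1 s2 s3^-1 s1 on 4 strands, 9 crossings.
Writhe w = (#positive) - (#negative) = 7 - 2 = 5.
Computing the Kauffman bracket via state sum. There are 2^9 = 512 states.
Smooth each crossing (0=||, 1=⌣⌢); contribution A^(Σ sign_k(1-2s_k)) * d^(L-1).
Tabulate the states by total A-exponent and number of loops L (A-exp: L × count):
  A^9: L=4 ×1
  A^7: L=3 ×9
  A^5: L=2 ×28, L=4 ×8
  A^3: L=1 ×32, L=3 ×48, L=5 ×4
  A^1: L=2 ×91, L=4 ×34, L=6 ×1
  A^-1: L=1 ×23, L=3 ×92, L=5 ×11
  A^-3: L=2 ×43, L=4 ×40, L=6 ×1
  A^-5: L=1 ×4, L=3 ×26, L=5 ×6
  A^-7: L=2 ×4, L=4 ×5
  A^-9: L=3 ×1
Each group contributes A^e * Σ count * d^(L-1):
Powers of d = -A^2 - A^-2: d^2 = A^4 + 2 + A^-4; d^3 = -A^6 - 3*A^2 - 3*A^-2 - A^-6; d^4 = A^8 + 4*A^4 + 6 + 4*A^-4 + A^-8; d^5 = -A^10 - 5*A^6 - 10*A^2 - 10*A^-2 - 5*A^-6 - A^-10.
  A^9 * (d^3) = -A^15 - 3*A^11 - 3*A^7 - A^3
  A^7 * (9*d^2) = 9*A^11 + 18*A^7 + 9*A^3
  A^5 * (28*d + 8*d^3) = -8*A^11 - 52*A^7 - 52*A^3 - 8*A^-1
  A^3 * (32 + 48*d^2 + 4*d^4) = 4*A^11 + 64*A^7 + 152*A^3 + 64*A^-1 + 4*A^-5
  A^1 * (91*d + 34*d^3 + d^5) = -A^11 - 39*A^7 - 203*A^3 - 203*A^-1 - 39*A^-5 - A^-9
  A^-1 * (23 + 92*d^2 + 11*d^4) = 11*A^7 + 136*A^3 + 273*A^-1 + 136*A^-5 + 11*A^-9
  A^-3 * (43*d + 40*d^3 + d^5) = -A^7 - 45*A^3 - 173*A^-1 - 173*A^-5 - 45*A^-9 - A^-13
  A^-5 * (4 + 26*d^2 + 6*d^4) = 6*A^3 + 50*A^-1 + 92*A^-5 + 50*A^-9 + 6*A^-13
  A^-7 * (4*d + 5*d^3) = -5*A^-1 - 19*A^-5 - 19*A^-9 - 5*A^-13
  A^-9 * (d^2) = A^-5 + 2*A^-9 + A^-13
Summing the groups: <K> = -A^15 + A^11 - 2*A^7 + 2*A^3 - 2*A^-1 + 2*A^-5 - 2*A^-9 + A^-13
Normalise by the writhe: (-A^3)^(-w) = (-A^3)^(-5) = -A^-15, so f(A) = -A^-15 * <K> = 1 - A^-4 + 2*A^-8 - 2*A^-12 + 2*A^-16 - 2*A^-20 + 2*A^-24 - A^-28.
Substitute A = t^(-1/4), i.e. A^e → t^(-e/4): V(t) = -t^7 + 2*t^6 - 2*t^5 + 2*t^4 - 2*t^3 + 2*t^2 - t + 1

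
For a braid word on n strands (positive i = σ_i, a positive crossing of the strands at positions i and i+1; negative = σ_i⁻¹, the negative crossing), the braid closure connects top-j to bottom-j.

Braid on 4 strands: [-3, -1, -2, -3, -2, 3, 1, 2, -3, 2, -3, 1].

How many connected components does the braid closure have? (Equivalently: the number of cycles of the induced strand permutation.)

2

Derivation:
Track the strand permutation on 4 strands, starting from identity.
  step 1: s3^-1 swaps positions 3,4 -> [1 2 4 3]
  step 2: s1^-1 swaps positions 1,2 -> [2 1 4 3]
  step 3: s2^-1 swaps positions 2,3 -> [2 4 1 3]
  step 4: s3^-1 swaps positions 3,4 -> [2 4 3 1]
  step 5: s2^-1 swaps positions 2,3 -> [2 3 4 1]
  step 6: s3 swaps positions 3,4 -> [2 3 1 4]
  step 7: s1 swaps positions 1,2 -> [3 2 1 4]
  step 8: s2 swaps positions 2,3 -> [3 1 2 4]
  step 9: s3^-1 swaps positions 3,4 -> [3 1 4 2]
  step 10: s2 swaps positions 2,3 -> [3 4 1 2]
  step 11: s3^-1 swaps positions 3,4 -> [3 4 2 1]
  step 12: s1 swaps positions 1,2 -> [4 3 2 1]
Final permutation (position -> original strand): [4 3 2 1]
Closure components = cycle count of this permutation = 2.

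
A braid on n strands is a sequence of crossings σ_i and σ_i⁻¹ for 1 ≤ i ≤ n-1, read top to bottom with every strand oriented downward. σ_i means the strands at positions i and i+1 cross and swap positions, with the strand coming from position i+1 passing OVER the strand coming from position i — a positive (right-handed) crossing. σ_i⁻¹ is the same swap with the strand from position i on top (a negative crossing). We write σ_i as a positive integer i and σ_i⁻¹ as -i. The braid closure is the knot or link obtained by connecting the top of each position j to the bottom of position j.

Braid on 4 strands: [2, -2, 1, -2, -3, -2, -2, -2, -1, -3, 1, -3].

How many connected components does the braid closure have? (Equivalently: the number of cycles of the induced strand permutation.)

2

Derivation:
Track the strand permutation on 4 strands, starting from identity.
  step 1: s2 swaps positions 2,3 -> [1 3 2 4]
  step 2: s2^-1 swaps positions 2,3 -> [1 2 3 4]
  step 3: s1 swaps positions 1,2 -> [2 1 3 4]
  step 4: s2^-1 swaps positions 2,3 -> [2 3 1 4]
  step 5: s3^-1 swaps positions 3,4 -> [2 3 4 1]
  step 6: s2^-1 swaps positions 2,3 -> [2 4 3 1]
  step 7: s2^-1 swaps positions 2,3 -> [2 3 4 1]
  step 8: s2^-1 swaps positions 2,3 -> [2 4 3 1]
  step 9: s1^-1 swaps positions 1,2 -> [4 2 3 1]
  step 10: s3^-1 swaps positions 3,4 -> [4 2 1 3]
  step 11: s1 swaps positions 1,2 -> [2 4 1 3]
  step 12: s3^-1 swaps positions 3,4 -> [2 4 3 1]
Final permutation (position -> original strand): [2 4 3 1]
Closure components = cycle count of this permutation = 2.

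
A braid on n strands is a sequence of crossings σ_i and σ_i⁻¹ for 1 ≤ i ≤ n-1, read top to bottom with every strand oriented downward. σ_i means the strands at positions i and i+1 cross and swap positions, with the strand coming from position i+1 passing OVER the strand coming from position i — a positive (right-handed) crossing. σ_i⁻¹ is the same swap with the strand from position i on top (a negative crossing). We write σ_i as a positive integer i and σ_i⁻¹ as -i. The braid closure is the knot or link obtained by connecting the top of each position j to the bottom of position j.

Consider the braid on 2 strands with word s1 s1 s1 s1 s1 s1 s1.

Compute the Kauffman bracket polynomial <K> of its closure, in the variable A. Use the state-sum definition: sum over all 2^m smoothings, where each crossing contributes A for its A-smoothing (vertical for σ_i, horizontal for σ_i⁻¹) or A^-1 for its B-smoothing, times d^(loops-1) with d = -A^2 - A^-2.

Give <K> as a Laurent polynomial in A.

Braid: s1 s1 s1 s1 s1 s1 s1 on 2 strands, 7 crossings.
Writhe w = (#positive) - (#negative) = 7 - 0 = 7.
State-sum expansion of <K>. There are 2^7 = 128 states.
Smooth each crossing (0=||, 1=⌣⌢); contribution A^(Σ sign_k(1-2s_k)) * d^(L-1).
Tabulate the states by total A-exponent and number of loops L (A-exp: L × count):
  A^7: L=2 ×1
  A^5: L=1 ×7
  A^3: L=2 ×21
  A^1: L=3 ×35
  A^-1: L=4 ×35
  A^-3: L=5 ×21
  A^-5: L=6 ×7
  A^-7: L=7 ×1
Each group contributes A^e * Σ count * d^(L-1):
Powers of d = -A^2 - A^-2: d^2 = A^4 + 2 + A^-4; d^3 = -A^6 - 3*A^2 - 3*A^-2 - A^-6; d^4 = A^8 + 4*A^4 + 6 + 4*A^-4 + A^-8; d^5 = -A^10 - 5*A^6 - 10*A^2 - 10*A^-2 - 5*A^-6 - A^-10; d^6 = A^12 + 6*A^8 + 15*A^4 + 20 + 15*A^-4 + 6*A^-8 + A^-12.
  A^7 * (d) = -A^9 - A^5
  A^5 * (7) = 7*A^5
  A^3 * (21*d) = -21*A^5 - 21*A
  A^1 * (35*d^2) = 35*A^5 + 70*A + 35*A^-3
  A^-1 * (35*d^3) = -35*A^5 - 105*A - 105*A^-3 - 35*A^-7
  A^-3 * (21*d^4) = 21*A^5 + 84*A + 126*A^-3 + 84*A^-7 + 21*A^-11
  A^-5 * (7*d^5) = -7*A^5 - 35*A - 70*A^-3 - 70*A^-7 - 35*A^-11 - 7*A^-15
  A^-7 * (d^6) = A^5 + 6*A + 15*A^-3 + 20*A^-7 + 15*A^-11 + 6*A^-15 + A^-19
Summing the groups: <K> = -A^9 - A + A^-3 - A^-7 + A^-11 - A^-15 + A^-19

Answer: -A^9 - A + A^-3 - A^-7 + A^-11 - A^-15 + A^-19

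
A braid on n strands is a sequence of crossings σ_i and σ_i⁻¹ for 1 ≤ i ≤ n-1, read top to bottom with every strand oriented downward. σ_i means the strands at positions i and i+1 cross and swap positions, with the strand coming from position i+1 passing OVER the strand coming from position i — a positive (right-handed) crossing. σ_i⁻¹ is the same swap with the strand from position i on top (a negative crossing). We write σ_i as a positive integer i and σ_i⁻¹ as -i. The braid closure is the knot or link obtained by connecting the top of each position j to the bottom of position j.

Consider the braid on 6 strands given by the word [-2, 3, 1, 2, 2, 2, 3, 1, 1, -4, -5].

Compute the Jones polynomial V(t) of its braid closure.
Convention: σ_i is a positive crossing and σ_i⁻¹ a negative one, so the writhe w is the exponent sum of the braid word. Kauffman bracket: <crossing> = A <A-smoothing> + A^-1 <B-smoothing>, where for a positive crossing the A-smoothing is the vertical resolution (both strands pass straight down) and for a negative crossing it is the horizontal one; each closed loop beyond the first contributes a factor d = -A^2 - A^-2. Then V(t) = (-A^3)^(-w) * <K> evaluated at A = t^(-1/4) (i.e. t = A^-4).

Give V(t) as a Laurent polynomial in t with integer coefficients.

The presented braid s2^-1 s3 s1 s2 s2 s2 s3 s1 s1 s4^-1 s5^-1 on 6 strands reduces by inverse Markov moves (closure unchanged at each step):
  Destabilize: the word has the form β·s5^-1 where s5^-1 occurs only as the final letter (β ∈ B_5); drop it and the last strand → 5 strands.
  Destabilize: the word has the form β·s4^-1 where s4^-1 occurs only as the final letter (β ∈ B_4); drop it and the last strand → 4 strands.
Reduced to β = s2^-1 s3 s1 s2 s2 s2 s3 s1 s1 on 4 strands, 9 crossings.
Compute on β:
Braid: s2^-1 s3 s1 s2 s2 s2 s3 s1 s1 on 4 strands, 9 crossings.
Writhe w = (#positive) - (#negative) = 8 - 1 = 7.
State-sum expansion of <K>. There are 2^9 = 512 states.
Smooth each crossing (0=||, 1=⌣⌢); contribution A^(Σ sign_k(1-2s_k)) * d^(L-1).
Tabulate the states by total A-exponent and number of loops L (A-exp: L × count):
  A^9: L=3 ×1
  A^7: L=2 ×5, L=4 ×4
  A^5: L=1 ×6, L=3 ×27, L=5 ×3
  A^3: L=2 ×57, L=4 ×26, L=6 ×1
  A^1: L=1 ×39, L=3 ×77, L=5 ×10
  A^-1: L=2 ×81, L=4 ×44, L=6 ×1
  A^-3: L=3 ×73, L=5 ×11
  A^-5: L=4 ×35, L=6 ×1
  A^-7: L=5 ×9
  A^-9: L=6 ×1
Each group contributes A^e * Σ count * d^(L-1):
Powers of d = -A^2 - A^-2: d^2 = A^4 + 2 + A^-4; d^3 = -A^6 - 3*A^2 - 3*A^-2 - A^-6; d^4 = A^8 + 4*A^4 + 6 + 4*A^-4 + A^-8; d^5 = -A^10 - 5*A^6 - 10*A^2 - 10*A^-2 - 5*A^-6 - A^-10.
  A^9 * (d^2) = A^13 + 2*A^9 + A^5
  A^7 * (5*d + 4*d^3) = -4*A^13 - 17*A^9 - 17*A^5 - 4*A
  A^5 * (6 + 27*d^2 + 3*d^4) = 3*A^13 + 39*A^9 + 78*A^5 + 39*A + 3*A^-3
  A^3 * (57*d + 26*d^3 + d^5) = -A^13 - 31*A^9 - 145*A^5 - 145*A - 31*A^-3 - A^-7
  A^1 * (39 + 77*d^2 + 10*d^4) = 10*A^9 + 117*A^5 + 253*A + 117*A^-3 + 10*A^-7
  A^-1 * (81*d + 44*d^3 + d^5) = -A^9 - 49*A^5 - 223*A - 223*A^-3 - 49*A^-7 - A^-11
  A^-3 * (73*d^2 + 11*d^4) = 11*A^5 + 117*A + 212*A^-3 + 117*A^-7 + 11*A^-11
  A^-5 * (35*d^3 + d^5) = -A^5 - 40*A - 115*A^-3 - 115*A^-7 - 40*A^-11 - A^-15
  A^-7 * (9*d^4) = 9*A + 36*A^-3 + 54*A^-7 + 36*A^-11 + 9*A^-15
  A^-9 * (d^5) = -A - 5*A^-3 - 10*A^-7 - 10*A^-11 - 5*A^-15 - A^-19
Summing the groups: <K> = -A^13 + 2*A^9 - 5*A^5 + 5*A - 6*A^-3 + 6*A^-7 - 4*A^-11 + 3*A^-15 - A^-19
Normalise by the writhe: (-A^3)^(-w) = (-A^3)^(-7) = -A^-21, so f(A) = -A^-21 * <K> = A^-8 - 2*A^-12 + 5*A^-16 - 5*A^-20 + 6*A^-24 - 6*A^-28 + 4*A^-32 - 3*A^-36 + A^-40.
Substitute A = t^(-1/4), i.e. A^e → t^(-e/4): V(t) = t^10 - 3*t^9 + 4*t^8 - 6*t^7 + 6*t^6 - 5*t^5 + 5*t^4 - 2*t^3 + t^2

Answer: t^10 - 3*t^9 + 4*t^8 - 6*t^7 + 6*t^6 - 5*t^5 + 5*t^4 - 2*t^3 + t^2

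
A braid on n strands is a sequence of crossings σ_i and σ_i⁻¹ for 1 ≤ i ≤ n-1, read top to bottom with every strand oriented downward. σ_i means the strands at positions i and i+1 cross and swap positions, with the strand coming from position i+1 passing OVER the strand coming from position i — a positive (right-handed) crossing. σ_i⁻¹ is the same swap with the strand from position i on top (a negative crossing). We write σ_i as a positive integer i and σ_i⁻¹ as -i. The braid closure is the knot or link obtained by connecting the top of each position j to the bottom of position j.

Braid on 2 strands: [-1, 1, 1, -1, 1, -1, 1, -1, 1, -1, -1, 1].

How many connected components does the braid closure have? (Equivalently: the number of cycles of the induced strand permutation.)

2

Derivation:
Track the strand permutation on 2 strands, starting from identity.
  step 1: s1^-1 swaps positions 1,2 -> [2 1]
  step 2: s1 swaps positions 1,2 -> [1 2]
  step 3: s1 swaps positions 1,2 -> [2 1]
  step 4: s1^-1 swaps positions 1,2 -> [1 2]
  step 5: s1 swaps positions 1,2 -> [2 1]
  step 6: s1^-1 swaps positions 1,2 -> [1 2]
  step 7: s1 swaps positions 1,2 -> [2 1]
  step 8: s1^-1 swaps positions 1,2 -> [1 2]
  step 9: s1 swaps positions 1,2 -> [2 1]
  step 10: s1^-1 swaps positions 1,2 -> [1 2]
  step 11: s1^-1 swaps positions 1,2 -> [2 1]
  step 12: s1 swaps positions 1,2 -> [1 2]
Final permutation (position -> original strand): [1 2]
Closure components = cycle count of this permutation = 2.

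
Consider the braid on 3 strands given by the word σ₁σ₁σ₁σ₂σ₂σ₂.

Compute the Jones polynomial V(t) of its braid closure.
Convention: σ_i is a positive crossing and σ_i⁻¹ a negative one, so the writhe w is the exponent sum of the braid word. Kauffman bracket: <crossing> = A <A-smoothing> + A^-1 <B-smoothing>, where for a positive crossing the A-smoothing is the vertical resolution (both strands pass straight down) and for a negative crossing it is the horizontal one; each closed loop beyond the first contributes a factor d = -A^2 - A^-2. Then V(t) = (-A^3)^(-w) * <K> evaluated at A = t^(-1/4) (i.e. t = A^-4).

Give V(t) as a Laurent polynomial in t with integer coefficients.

t^8 - 2*t^7 + t^6 - 2*t^5 + 2*t^4 + t^2

Derivation:
Braid: s1 s1 s1 s2 s2 s2 on 3 strands, 6 crossings.
Writhe w = (#positive) - (#negative) = 6 - 0 = 6.
State-sum expansion of <K>. There are 2^6 = 64 states.
For each crossing: s=0 is the vertical smoothing, s=1 horizontal. Crossing k contributes A^(sign_k * (1 - 2*s_k)); loop factor d = -A^2 - A^-2.
Tabulate the states by total A-exponent and number of loops L (A-exp: L × count):
  A^6: L=3 ×1
  A^4: L=2 ×6
  A^2: L=1 ×9, L=3 ×6
  A^0: L=2 ×18, L=4 ×2
  A^-2: L=3 ×15
  A^-4: L=4 ×6
  A^-6: L=5 ×1
Each group contributes A^e * Σ count * d^(L-1):
Powers of d = -A^2 - A^-2: d^2 = A^4 + 2 + A^-4; d^3 = -A^6 - 3*A^2 - 3*A^-2 - A^-6; d^4 = A^8 + 4*A^4 + 6 + 4*A^-4 + A^-8.
  A^6 * (d^2) = A^10 + 2*A^6 + A^2
  A^4 * (6*d) = -6*A^6 - 6*A^2
  A^2 * (9 + 6*d^2) = 6*A^6 + 21*A^2 + 6*A^-2
  A^0 * (18*d + 2*d^3) = -2*A^6 - 24*A^2 - 24*A^-2 - 2*A^-6
  A^-2 * (15*d^2) = 15*A^2 + 30*A^-2 + 15*A^-6
  A^-4 * (6*d^3) = -6*A^2 - 18*A^-2 - 18*A^-6 - 6*A^-10
  A^-6 * (d^4) = A^2 + 4*A^-2 + 6*A^-6 + 4*A^-10 + A^-14
Summing the groups: <K> = A^10 + 2*A^2 - 2*A^-2 + A^-6 - 2*A^-10 + A^-14
Normalise by the writhe: (-A^3)^(-w) = (-A^3)^(-6) = A^-18, so f(A) = A^-18 * <K> = A^-8 + 2*A^-16 - 2*A^-20 + A^-24 - 2*A^-28 + A^-32.
Substitute A = t^(-1/4), i.e. A^e → t^(-e/4): V(t) = t^8 - 2*t^7 + t^6 - 2*t^5 + 2*t^4 + t^2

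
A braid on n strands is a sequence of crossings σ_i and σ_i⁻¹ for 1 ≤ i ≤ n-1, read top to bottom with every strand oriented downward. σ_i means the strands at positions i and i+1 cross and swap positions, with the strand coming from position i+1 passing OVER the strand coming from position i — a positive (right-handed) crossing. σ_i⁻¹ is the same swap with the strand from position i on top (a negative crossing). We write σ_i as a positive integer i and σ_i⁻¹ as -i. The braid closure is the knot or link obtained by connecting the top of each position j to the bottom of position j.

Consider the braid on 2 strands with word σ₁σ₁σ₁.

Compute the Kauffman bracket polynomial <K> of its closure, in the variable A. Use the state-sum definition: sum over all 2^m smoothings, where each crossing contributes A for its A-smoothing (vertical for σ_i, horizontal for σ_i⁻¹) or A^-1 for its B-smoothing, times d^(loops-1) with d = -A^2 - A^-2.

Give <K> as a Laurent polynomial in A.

Braid: s1 s1 s1 on 2 strands, 3 crossings.
Writhe w = (#positive) - (#negative) = 3 - 0 = 3.
State-sum expansion of <K>. There are 2^3 = 8 states.
Each crossing splits two ways (0=vertical, 1=horizontal). The state's weight is A^(#A-smoothings - #B-smoothings) * d^(loops - 1).
  state 000: A-exp=+3, loops=2, term = A^3 * d^1
  state 001: A-exp=+1, loops=1, term = A^1 * d^0
  state 010: A-exp=+1, loops=1, term = A^1 * d^0
  state 011: A-exp=-1, loops=2, term = A^-1 * d^1
  state 100: A-exp=+1, loops=1, term = A^1 * d^0
  state 101: A-exp=-1, loops=2, term = A^-1 * d^1
  state 110: A-exp=-1, loops=2, term = A^-1 * d^1
  state 111: A-exp=-3, loops=3, term = A^-3 * d^2
Collect the terms by A-exponent (count of states per loop number):
Powers of d = -A^2 - A^-2: d^2 = A^4 + 2 + A^-4.
  A^3 * (d) = -A^5 - A
  A^1 * (3) = 3*A
  A^-1 * (3*d) = -3*A - 3*A^-3
  A^-3 * (d^2) = A + 2*A^-3 + A^-7
Summing the groups: <K> = -A^5 - A^-3 + A^-7

Answer: -A^5 - A^-3 + A^-7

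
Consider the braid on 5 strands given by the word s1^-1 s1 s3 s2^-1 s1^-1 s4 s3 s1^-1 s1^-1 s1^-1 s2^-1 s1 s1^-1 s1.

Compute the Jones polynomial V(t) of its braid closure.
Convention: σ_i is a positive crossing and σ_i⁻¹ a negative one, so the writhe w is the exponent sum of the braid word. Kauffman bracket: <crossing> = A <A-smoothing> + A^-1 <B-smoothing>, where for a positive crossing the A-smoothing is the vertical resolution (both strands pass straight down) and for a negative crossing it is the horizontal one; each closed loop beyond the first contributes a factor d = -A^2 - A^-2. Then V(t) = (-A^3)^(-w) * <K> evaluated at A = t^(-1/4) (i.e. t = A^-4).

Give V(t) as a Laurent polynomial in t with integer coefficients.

t - 1 + 3*t^-1 - 4*t^-2 + 4*t^-3 - 4*t^-4 + 3*t^-5 - 2*t^-6 + t^-7

Derivation:
The presented braid s1^-1 s1 s3 s2^-1 s1^-1 s4 s3 s1^-1 s1^-1 s1^-1 s2^-1 s1 s1^-1 s1 on 5 strands reduces by inverse Markov moves (closure unchanged at each step):
  Deconjugate: the word is γ·β·γ⁻¹ with γ = s1^-1 s1 (prefix) and γ⁻¹ = s1^-1 s1 (suffix); strip both.
Reduced to β = s3 s2^-1 s1^-1 s4 s3 s1^-1 s1^-1 s1^-1 s2^-1 s1 on 5 strands, 10 crossings.
Compute on β:
Braid: s3 s2^-1 s1^-1 s4 s3 s1^-1 s1^-1 s1^-1 s2^-1 s1 on 5 strands, 10 crossings.
Writhe w = (#positive) - (#negative) = 4 - 6 = -2.
Computing the Kauffman bracket via state sum. There are 2^10 = 1024 states.
Smooth each crossing (0=||, 1=⌣⌢); contribution A^(Σ sign_k(1-2s_k)) * d^(L-1).
Tabulate the states by total A-exponent and number of loops L (A-exp: L × count):
  A^10: L=7 ×1
  A^8: L=6 ×10
  A^6: L=5 ×42, L=7 ×3
  A^4: L=4 ×95, L=6 ×24, L=8 ×1
  A^2: L=3 ×124, L=5 ×76, L=7 ×10
  A^0: L=2 ×90, L=4 ×126, L=6 ×35, L=8 ×1
  A^-2: L=1 ×28, L=3 ×116, L=5 ×61, L=7 ×5
  A^-4: L=2 ×50, L=4 ×60, L=6 ×10
  A^-6: L=1 ×5, L=3 ×29, L=5 ×11
  A^-8: L=2 ×4, L=4 ×6
  A^-10: L=3 ×1
Each group contributes A^e * Σ count * d^(L-1):
Powers of d = -A^2 - A^-2: d^2 = A^4 + 2 + A^-4; d^3 = -A^6 - 3*A^2 - 3*A^-2 - A^-6; d^4 = A^8 + 4*A^4 + 6 + 4*A^-4 + A^-8; d^5 = -A^10 - 5*A^6 - 10*A^2 - 10*A^-2 - 5*A^-6 - A^-10; d^6 = A^12 + 6*A^8 + 15*A^4 + 20 + 15*A^-4 + 6*A^-8 + A^-12; d^7 = -A^14 - 7*A^10 - 21*A^6 - 35*A^2 - 35*A^-2 - 21*A^-6 - 7*A^-10 - A^-14.
  A^10 * (d^6) = A^22 + 6*A^18 + 15*A^14 + 20*A^10 + 15*A^6 + 6*A^2 + A^-2
  A^8 * (10*d^5) = -10*A^18 - 50*A^14 - 100*A^10 - 100*A^6 - 50*A^2 - 10*A^-2
  A^6 * (42*d^4 + 3*d^6) = 3*A^18 + 60*A^14 + 213*A^10 + 312*A^6 + 213*A^2 + 60*A^-2 + 3*A^-6
  A^4 * (95*d^3 + 24*d^5 + d^7) = -A^18 - 31*A^14 - 236*A^10 - 560*A^6 - 560*A^2 - 236*A^-2 - 31*A^-6 - A^-10
  A^2 * (124*d^2 + 76*d^4 + 10*d^6) = 10*A^14 + 136*A^10 + 578*A^6 + 904*A^2 + 578*A^-2 + 136*A^-6 + 10*A^-10
  A^0 * (90*d + 126*d^3 + 35*d^5 + d^7) = -A^14 - 42*A^10 - 322*A^6 - 853*A^2 - 853*A^-2 - 322*A^-6 - 42*A^-10 - A^-14
  A^-2 * (28 + 116*d^2 + 61*d^4 + 5*d^6) = 5*A^10 + 91*A^6 + 435*A^2 + 726*A^-2 + 435*A^-6 + 91*A^-10 + 5*A^-14
  A^-4 * (50*d + 60*d^3 + 10*d^5) = -10*A^6 - 110*A^2 - 330*A^-2 - 330*A^-6 - 110*A^-10 - 10*A^-14
  A^-6 * (5 + 29*d^2 + 11*d^4) = 11*A^2 + 73*A^-2 + 129*A^-6 + 73*A^-10 + 11*A^-14
  A^-8 * (4*d + 6*d^3) = -6*A^-2 - 22*A^-6 - 22*A^-10 - 6*A^-14
  A^-10 * (d^2) = A^-6 + 2*A^-10 + A^-14
Summing the groups: <K> = A^22 - 2*A^18 + 3*A^14 - 4*A^10 + 4*A^6 - 4*A^2 + 3*A^-2 - A^-6 + A^-10
Normalise by the writhe: (-A^3)^(-w) = (-A^3)^(2) = A^6, so f(A) = A^6 * <K> = A^28 - 2*A^24 + 3*A^20 - 4*A^16 + 4*A^12 - 4*A^8 + 3*A^4 - 1 + A^-4.
Substitute A = t^(-1/4), i.e. A^e → t^(-e/4): V(t) = t - 1 + 3*t^-1 - 4*t^-2 + 4*t^-3 - 4*t^-4 + 3*t^-5 - 2*t^-6 + t^-7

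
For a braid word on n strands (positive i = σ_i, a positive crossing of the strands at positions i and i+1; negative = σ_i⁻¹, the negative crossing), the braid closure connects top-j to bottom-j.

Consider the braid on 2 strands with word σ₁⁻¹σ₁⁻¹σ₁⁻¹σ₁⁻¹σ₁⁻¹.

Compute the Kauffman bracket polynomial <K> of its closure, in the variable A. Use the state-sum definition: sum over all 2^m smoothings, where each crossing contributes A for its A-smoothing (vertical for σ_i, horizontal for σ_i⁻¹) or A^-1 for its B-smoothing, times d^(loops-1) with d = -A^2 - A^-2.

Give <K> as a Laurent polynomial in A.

Braid: s1^-1 s1^-1 s1^-1 s1^-1 s1^-1 on 2 strands, 5 crossings.
Writhe w = (#positive) - (#negative) = 0 - 5 = -5.
State-sum expansion of <K>. There are 2^5 = 32 states.
Each crossing splits two ways (0=vertical, 1=horizontal). The state's weight is A^(#A-smoothings - #B-smoothings) * d^(loops - 1).
  state 00000: A-exp=-5, loops=2, term = A^-5 * d^1
  state 00001: A-exp=-3, loops=1, term = A^-3 * d^0
  state 00010: A-exp=-3, loops=1, term = A^-3 * d^0
  state 00011: A-exp=-1, loops=2, term = A^-1 * d^1
  state 00100: A-exp=-3, loops=1, term = A^-3 * d^0
  state 00101: A-exp=-1, loops=2, term = A^-1 * d^1
  state 00110: A-exp=-1, loops=2, term = A^-1 * d^1
  state 00111: A-exp=+1, loops=3, term = A^1 * d^2
  state 01000: A-exp=-3, loops=1, term = A^-3 * d^0
  state 01001: A-exp=-1, loops=2, term = A^-1 * d^1
  state 01010: A-exp=-1, loops=2, term = A^-1 * d^1
  state 01011: A-exp=+1, loops=3, term = A^1 * d^2
  state 01100: A-exp=-1, loops=2, term = A^-1 * d^1
  state 01101: A-exp=+1, loops=3, term = A^1 * d^2
  state 01110: A-exp=+1, loops=3, term = A^1 * d^2
  state 01111: A-exp=+3, loops=4, term = A^3 * d^3
  state 10000: A-exp=-3, loops=1, term = A^-3 * d^0
  state 10001: A-exp=-1, loops=2, term = A^-1 * d^1
  state 10010: A-exp=-1, loops=2, term = A^-1 * d^1
  state 10011: A-exp=+1, loops=3, term = A^1 * d^2
  state 10100: A-exp=-1, loops=2, term = A^-1 * d^1
  state 10101: A-exp=+1, loops=3, term = A^1 * d^2
  state 10110: A-exp=+1, loops=3, term = A^1 * d^2
  state 10111: A-exp=+3, loops=4, term = A^3 * d^3
  state 11000: A-exp=-1, loops=2, term = A^-1 * d^1
  state 11001: A-exp=+1, loops=3, term = A^1 * d^2
  state 11010: A-exp=+1, loops=3, term = A^1 * d^2
  state 11011: A-exp=+3, loops=4, term = A^3 * d^3
  state 11100: A-exp=+1, loops=3, term = A^1 * d^2
  state 11101: A-exp=+3, loops=4, term = A^3 * d^3
  state 11110: A-exp=+3, loops=4, term = A^3 * d^3
  state 11111: A-exp=+5, loops=5, term = A^5 * d^4
Collect the terms by A-exponent (count of states per loop number):
Powers of d = -A^2 - A^-2: d^2 = A^4 + 2 + A^-4; d^3 = -A^6 - 3*A^2 - 3*A^-2 - A^-6; d^4 = A^8 + 4*A^4 + 6 + 4*A^-4 + A^-8.
  A^5 * (d^4) = A^13 + 4*A^9 + 6*A^5 + 4*A + A^-3
  A^3 * (5*d^3) = -5*A^9 - 15*A^5 - 15*A - 5*A^-3
  A^1 * (10*d^2) = 10*A^5 + 20*A + 10*A^-3
  A^-1 * (10*d) = -10*A - 10*A^-3
  A^-3 * (5) = 5*A^-3
  A^-5 * (d) = -A^-3 - A^-7
Summing the groups: <K> = A^13 - A^9 + A^5 - A - A^-7

Answer: A^13 - A^9 + A^5 - A - A^-7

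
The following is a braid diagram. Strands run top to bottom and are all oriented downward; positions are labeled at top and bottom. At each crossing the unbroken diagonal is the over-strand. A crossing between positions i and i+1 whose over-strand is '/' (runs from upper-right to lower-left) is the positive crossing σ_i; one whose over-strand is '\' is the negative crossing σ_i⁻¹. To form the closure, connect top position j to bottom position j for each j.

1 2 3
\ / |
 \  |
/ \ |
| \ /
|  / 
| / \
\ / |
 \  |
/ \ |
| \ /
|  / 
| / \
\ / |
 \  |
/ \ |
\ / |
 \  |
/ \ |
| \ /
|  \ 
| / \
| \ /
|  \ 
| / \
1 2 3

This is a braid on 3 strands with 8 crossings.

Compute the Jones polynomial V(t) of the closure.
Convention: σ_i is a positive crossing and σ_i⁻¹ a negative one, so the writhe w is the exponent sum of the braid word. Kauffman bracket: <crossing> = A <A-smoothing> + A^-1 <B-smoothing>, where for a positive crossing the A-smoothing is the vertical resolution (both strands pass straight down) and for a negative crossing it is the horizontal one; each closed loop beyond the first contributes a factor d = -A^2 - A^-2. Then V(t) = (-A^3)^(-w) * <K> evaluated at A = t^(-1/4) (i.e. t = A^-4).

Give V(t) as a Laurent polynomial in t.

2*t^-1 - 2*t^-2 + 3*t^-3 - 3*t^-4 + 2*t^-5 - 2*t^-6 + t^-7

Derivation:
Reading the diagram top to bottom ('/'-over between positions i,i+1 = s_i, '\'-over = s_i^-1): braid word = s1^-1 s2 s1^-1 s2 s1^-1 s1^-1 s2^-1 s2^-1.
Braid: s1^-1 s2 s1^-1 s2 s1^-1 s1^-1 s2^-1 s2^-1 on 3 strands, 8 crossings.
Writhe w = (#positive) - (#negative) = 2 - 6 = -4.
Enumerate smoothing states for the bracket polynomial. There are 2^8 = 256 states.
For each crossing: s=0 is the vertical smoothing, s=1 horizontal. Crossing k contributes A^(sign_k * (1 - 2*s_k)); loop factor d = -A^2 - A^-2.
Tabulate the states by total A-exponent and number of loops L (A-exp: L × count):
  A^8: L=5 ×1
  A^6: L=4 ×8
  A^4: L=3 ×26, L=5 ×2
  A^2: L=2 ×41, L=4 ×15
  A^0: L=1 ×26, L=3 ×43, L=5 ×1
  A^-2: L=2 ×47, L=4 ×9
  A^-4: L=1 ×11, L=3 ×16, L=5 ×1
  A^-6: L=2 ×6, L=4 ×2
  A^-8: L=3 ×1
Each group contributes A^e * Σ count * d^(L-1):
Powers of d = -A^2 - A^-2: d^2 = A^4 + 2 + A^-4; d^3 = -A^6 - 3*A^2 - 3*A^-2 - A^-6; d^4 = A^8 + 4*A^4 + 6 + 4*A^-4 + A^-8.
  A^8 * (d^4) = A^16 + 4*A^12 + 6*A^8 + 4*A^4 + 1
  A^6 * (8*d^3) = -8*A^12 - 24*A^8 - 24*A^4 - 8
  A^4 * (26*d^2 + 2*d^4) = 2*A^12 + 34*A^8 + 64*A^4 + 34 + 2*A^-4
  A^2 * (41*d + 15*d^3) = -15*A^8 - 86*A^4 - 86 - 15*A^-4
  A^0 * (26 + 43*d^2 + d^4) = A^8 + 47*A^4 + 118 + 47*A^-4 + A^-8
  A^-2 * (47*d + 9*d^3) = -9*A^4 - 74 - 74*A^-4 - 9*A^-8
  A^-4 * (11 + 16*d^2 + d^4) = A^4 + 20 + 49*A^-4 + 20*A^-8 + A^-12
  A^-6 * (6*d + 2*d^3) = -2 - 12*A^-4 - 12*A^-8 - 2*A^-12
  A^-8 * (d^2) = A^-4 + 2*A^-8 + A^-12
Summing the groups: <K> = A^16 - 2*A^12 + 2*A^8 - 3*A^4 + 3 - 2*A^-4 + 2*A^-8
Normalise by the writhe: (-A^3)^(-w) = (-A^3)^(4) = A^12, so f(A) = A^12 * <K> = A^28 - 2*A^24 + 2*A^20 - 3*A^16 + 3*A^12 - 2*A^8 + 2*A^4.
Substitute A = t^(-1/4), i.e. A^e → t^(-e/4): V(t) = 2*t^-1 - 2*t^-2 + 3*t^-3 - 3*t^-4 + 2*t^-5 - 2*t^-6 + t^-7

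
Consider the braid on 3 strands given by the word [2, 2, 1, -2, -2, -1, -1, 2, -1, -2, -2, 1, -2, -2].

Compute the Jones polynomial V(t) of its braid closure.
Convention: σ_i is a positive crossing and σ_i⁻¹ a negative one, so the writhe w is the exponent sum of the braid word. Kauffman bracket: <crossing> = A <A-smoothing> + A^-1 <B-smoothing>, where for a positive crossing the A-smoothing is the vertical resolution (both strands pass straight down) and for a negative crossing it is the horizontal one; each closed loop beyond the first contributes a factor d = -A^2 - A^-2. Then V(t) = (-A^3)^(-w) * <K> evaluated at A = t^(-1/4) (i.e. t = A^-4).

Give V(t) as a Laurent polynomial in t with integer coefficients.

-1 + 4*t^-1 - 5*t^-2 + 7*t^-3 - 7*t^-4 + 6*t^-5 - 5*t^-6 + 3*t^-7 - t^-8

Derivation:
The presented braid s2 s2 s1 s2^-1 s2^-1 s1^-1 s1^-1 s2 s1^-1 s2^-1 s2^-1 s1 s2^-1 s2^-1 on 3 strands reduces by inverse Markov moves (closure unchanged at each step):
  Deconjugate: the word is γ·β·γ⁻¹ with γ = s2 (prefix) and γ⁻¹ = s2^-1 (suffix); strip both.
  Deconjugate: the word is γ·β·γ⁻¹ with γ = s2 (prefix) and γ⁻¹ = s2^-1 (suffix); strip both.
Reduced to β = s1 s2^-1 s2^-1 s1^-1 s1^-1 s2 s1^-1 s2^-1 s2^-1 s1 on 3 strands, 10 crossings.
Compute on β:
Braid: s1 s2^-1 s2^-1 s1^-1 s1^-1 s2 s1^-1 s2^-1 s2^-1 s1 on 3 strands, 10 crossings.
Writhe w = (#positive) - (#negative) = 3 - 7 = -4.
State-sum expansion of <K>. There are 2^10 = 1024 states.
Each crossing splits two ways (0=vertical, 1=horizontal). The state's weight is A^(#A-smoothings - #B-smoothings) * d^(loops - 1).
Tabulate the states by total A-exponent and number of loops L (A-exp: L × count):
  A^10: L=6 ×1
  A^8: L=5 ×10
  A^6: L=4 ×43, L=6 ×2
  A^4: L=3 ×98, L=5 ×22
  A^2: L=2 ×118, L=4 ×88, L=6 ×4
  A^0: L=1 ×60, L=3 ×162, L=5 ×30
  A^-2: L=2 ×128, L=4 ×79, L=6 ×3
  A^-4: L=1 ×23, L=3 ×84, L=5 ×13
  A^-6: L=2 ×27, L=4 ×18
  A^-8: L=1 ×2, L=3 ×8
  A^-10: L=2 ×1
Each group contributes A^e * Σ count * d^(L-1):
Powers of d = -A^2 - A^-2: d^2 = A^4 + 2 + A^-4; d^3 = -A^6 - 3*A^2 - 3*A^-2 - A^-6; d^4 = A^8 + 4*A^4 + 6 + 4*A^-4 + A^-8; d^5 = -A^10 - 5*A^6 - 10*A^2 - 10*A^-2 - 5*A^-6 - A^-10.
  A^10 * (d^5) = -A^20 - 5*A^16 - 10*A^12 - 10*A^8 - 5*A^4 - 1
  A^8 * (10*d^4) = 10*A^16 + 40*A^12 + 60*A^8 + 40*A^4 + 10
  A^6 * (43*d^3 + 2*d^5) = -2*A^16 - 53*A^12 - 149*A^8 - 149*A^4 - 53 - 2*A^-4
  A^4 * (98*d^2 + 22*d^4) = 22*A^12 + 186*A^8 + 328*A^4 + 186 + 22*A^-4
  A^2 * (118*d + 88*d^3 + 4*d^5) = -4*A^12 - 108*A^8 - 422*A^4 - 422 - 108*A^-4 - 4*A^-8
  A^0 * (60 + 162*d^2 + 30*d^4) = 30*A^8 + 282*A^4 + 564 + 282*A^-4 + 30*A^-8
  A^-2 * (128*d + 79*d^3 + 3*d^5) = -3*A^8 - 94*A^4 - 395 - 395*A^-4 - 94*A^-8 - 3*A^-12
  A^-4 * (23 + 84*d^2 + 13*d^4) = 13*A^4 + 136 + 269*A^-4 + 136*A^-8 + 13*A^-12
  A^-6 * (27*d + 18*d^3) = -18 - 81*A^-4 - 81*A^-8 - 18*A^-12
  A^-8 * (2 + 8*d^2) = 8*A^-4 + 18*A^-8 + 8*A^-12
  A^-10 * (d) = -A^-8 - A^-12
Summing the groups: <K> = -A^20 + 3*A^16 - 5*A^12 + 6*A^8 - 7*A^4 + 7 - 5*A^-4 + 4*A^-8 - A^-12
Normalise by the writhe: (-A^3)^(-w) = (-A^3)^(4) = A^12, so f(A) = A^12 * <K> = -A^32 + 3*A^28 - 5*A^24 + 6*A^20 - 7*A^16 + 7*A^12 - 5*A^8 + 4*A^4 - 1.
Substitute A = t^(-1/4), i.e. A^e → t^(-e/4): V(t) = -1 + 4*t^-1 - 5*t^-2 + 7*t^-3 - 7*t^-4 + 6*t^-5 - 5*t^-6 + 3*t^-7 - t^-8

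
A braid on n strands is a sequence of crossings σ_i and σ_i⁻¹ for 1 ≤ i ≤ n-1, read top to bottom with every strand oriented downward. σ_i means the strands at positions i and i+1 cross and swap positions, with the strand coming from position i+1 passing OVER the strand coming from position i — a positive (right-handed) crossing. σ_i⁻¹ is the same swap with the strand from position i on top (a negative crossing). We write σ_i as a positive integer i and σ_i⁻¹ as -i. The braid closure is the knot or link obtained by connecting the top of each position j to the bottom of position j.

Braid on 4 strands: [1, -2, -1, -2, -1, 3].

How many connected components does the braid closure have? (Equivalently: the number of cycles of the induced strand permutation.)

2

Derivation:
Track the strand permutation on 4 strands, starting from identity.
  step 1: s1 swaps positions 1,2 -> [2 1 3 4]
  step 2: s2^-1 swaps positions 2,3 -> [2 3 1 4]
  step 3: s1^-1 swaps positions 1,2 -> [3 2 1 4]
  step 4: s2^-1 swaps positions 2,3 -> [3 1 2 4]
  step 5: s1^-1 swaps positions 1,2 -> [1 3 2 4]
  step 6: s3 swaps positions 3,4 -> [1 3 4 2]
Final permutation (position -> original strand): [1 3 4 2]
Closure components = cycle count of this permutation = 2.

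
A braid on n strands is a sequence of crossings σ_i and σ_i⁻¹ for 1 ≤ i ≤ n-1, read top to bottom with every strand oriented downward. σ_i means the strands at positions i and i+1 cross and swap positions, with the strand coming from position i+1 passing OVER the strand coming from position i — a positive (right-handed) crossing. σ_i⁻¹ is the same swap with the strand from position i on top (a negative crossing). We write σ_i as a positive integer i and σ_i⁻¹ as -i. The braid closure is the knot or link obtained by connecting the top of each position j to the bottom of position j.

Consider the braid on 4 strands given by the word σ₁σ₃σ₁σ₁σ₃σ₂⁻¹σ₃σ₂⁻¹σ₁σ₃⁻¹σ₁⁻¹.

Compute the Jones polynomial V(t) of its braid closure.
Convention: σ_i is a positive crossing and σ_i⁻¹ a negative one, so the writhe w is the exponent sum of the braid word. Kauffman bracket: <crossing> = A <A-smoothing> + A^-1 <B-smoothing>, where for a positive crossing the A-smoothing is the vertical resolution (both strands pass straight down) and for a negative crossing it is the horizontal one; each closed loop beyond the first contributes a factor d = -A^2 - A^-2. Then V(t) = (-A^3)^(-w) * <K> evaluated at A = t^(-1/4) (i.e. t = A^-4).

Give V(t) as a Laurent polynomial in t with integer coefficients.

-t^6 + 2*t^5 - 2*t^4 + 3*t^3 - 3*t^2 + 2*t - 1 + t^-1

Derivation:
The presented braid s1 s3 s1 s1 s3 s2^-1 s3 s2^-1 s1 s3^-1 s1^-1 on 4 strands reduces by inverse Markov moves (closure unchanged at each step):
  Deconjugate: the word is γ·β·γ⁻¹ with γ = s1 s3 (prefix) and γ⁻¹ = s3^-1 s1^-1 (suffix); strip both.
Reduced to β = s1 s1 s3 s2^-1 s3 s2^-1 s1 on 4 strands, 7 crossings.
Compute on β:
Braid: s1 s1 s3 s2^-1 s3 s2^-1 s1 on 4 strands, 7 crossings.
Writhe w = (#positive) - (#negative) = 5 - 2 = 3.
State-sum expansion of <K>. There are 2^7 = 128 states.
Each crossing splits two ways (0=vertical, 1=horizontal). The state's weight is A^(#A-smoothings - #B-smoothings) * d^(loops - 1).
Tabulate the states by total A-exponent and number of loops L (A-exp: L × count):
  A^7: L=4 ×1
  A^5: L=3 ×7
  A^3: L=2 ×17, L=4 ×4
  A^1: L=1 ×15, L=3 ×19, L=5 ×1
  A^-1: L=2 ×27, L=4 ×8
  A^-3: L=3 ×20, L=5 ×1
  A^-5: L=4 ×7
  A^-7: L=5 ×1
Each group contributes A^e * Σ count * d^(L-1):
Powers of d = -A^2 - A^-2: d^2 = A^4 + 2 + A^-4; d^3 = -A^6 - 3*A^2 - 3*A^-2 - A^-6; d^4 = A^8 + 4*A^4 + 6 + 4*A^-4 + A^-8.
  A^7 * (d^3) = -A^13 - 3*A^9 - 3*A^5 - A
  A^5 * (7*d^2) = 7*A^9 + 14*A^5 + 7*A
  A^3 * (17*d + 4*d^3) = -4*A^9 - 29*A^5 - 29*A - 4*A^-3
  A^1 * (15 + 19*d^2 + d^4) = A^9 + 23*A^5 + 59*A + 23*A^-3 + A^-7
  A^-1 * (27*d + 8*d^3) = -8*A^5 - 51*A - 51*A^-3 - 8*A^-7
  A^-3 * (20*d^2 + d^4) = A^5 + 24*A + 46*A^-3 + 24*A^-7 + A^-11
  A^-5 * (7*d^3) = -7*A - 21*A^-3 - 21*A^-7 - 7*A^-11
  A^-7 * (d^4) = A + 4*A^-3 + 6*A^-7 + 4*A^-11 + A^-15
Summing the groups: <K> = -A^13 + A^9 - 2*A^5 + 3*A - 3*A^-3 + 2*A^-7 - 2*A^-11 + A^-15
Normalise by the writhe: (-A^3)^(-w) = (-A^3)^(-3) = -A^-9, so f(A) = -A^-9 * <K> = A^4 - 1 + 2*A^-4 - 3*A^-8 + 3*A^-12 - 2*A^-16 + 2*A^-20 - A^-24.
Substitute A = t^(-1/4), i.e. A^e → t^(-e/4): V(t) = -t^6 + 2*t^5 - 2*t^4 + 3*t^3 - 3*t^2 + 2*t - 1 + t^-1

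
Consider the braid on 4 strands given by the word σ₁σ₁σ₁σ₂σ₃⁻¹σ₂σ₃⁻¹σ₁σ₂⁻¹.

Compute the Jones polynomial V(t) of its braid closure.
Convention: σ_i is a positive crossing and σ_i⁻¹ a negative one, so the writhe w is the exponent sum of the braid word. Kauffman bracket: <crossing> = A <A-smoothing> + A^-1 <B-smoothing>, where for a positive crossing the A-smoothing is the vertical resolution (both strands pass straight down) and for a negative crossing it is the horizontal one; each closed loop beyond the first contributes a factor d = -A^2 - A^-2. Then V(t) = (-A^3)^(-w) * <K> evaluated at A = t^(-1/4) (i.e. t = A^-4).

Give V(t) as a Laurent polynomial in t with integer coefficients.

Braid: s1 s1 s1 s2 s3^-1 s2 s3^-1 s1 s2^-1 on 4 strands, 9 crossings.
Writhe w = (#positive) - (#negative) = 6 - 3 = 3.
State-sum expansion of <K>. There are 2^9 = 512 states.
For each crossing: s=0 is the vertical smoothing, s=1 horizontal. Crossing k contributes A^(sign_k * (1 - 2*s_k)); loop factor d = -A^2 - A^-2.
Tabulate the states by total A-exponent and number of loops L (A-exp: L × count):
  A^9: L=3 ×1
  A^7: L=2 ×7, L=4 ×2
  A^5: L=1 ×12, L=3 ×24
  A^3: L=2 ×66, L=4 ×18
  A^1: L=1 ×35, L=3 ×84, L=5 ×7
  A^-1: L=2 ×73, L=4 ×52, L=6 ×1
  A^-3: L=3 ×68, L=5 ×16
  A^-5: L=4 ×34, L=6 ×2
  A^-7: L=5 ×9
  A^-9: L=6 ×1
Each group contributes A^e * Σ count * d^(L-1):
Powers of d = -A^2 - A^-2: d^2 = A^4 + 2 + A^-4; d^3 = -A^6 - 3*A^2 - 3*A^-2 - A^-6; d^4 = A^8 + 4*A^4 + 6 + 4*A^-4 + A^-8; d^5 = -A^10 - 5*A^6 - 10*A^2 - 10*A^-2 - 5*A^-6 - A^-10.
  A^9 * (d^2) = A^13 + 2*A^9 + A^5
  A^7 * (7*d + 2*d^3) = -2*A^13 - 13*A^9 - 13*A^5 - 2*A
  A^5 * (12 + 24*d^2) = 24*A^9 + 60*A^5 + 24*A
  A^3 * (66*d + 18*d^3) = -18*A^9 - 120*A^5 - 120*A - 18*A^-3
  A^1 * (35 + 84*d^2 + 7*d^4) = 7*A^9 + 112*A^5 + 245*A + 112*A^-3 + 7*A^-7
  A^-1 * (73*d + 52*d^3 + d^5) = -A^9 - 57*A^5 - 239*A - 239*A^-3 - 57*A^-7 - A^-11
  A^-3 * (68*d^2 + 16*d^4) = 16*A^5 + 132*A + 232*A^-3 + 132*A^-7 + 16*A^-11
  A^-5 * (34*d^3 + 2*d^5) = -2*A^5 - 44*A - 122*A^-3 - 122*A^-7 - 44*A^-11 - 2*A^-15
  A^-7 * (9*d^4) = 9*A + 36*A^-3 + 54*A^-7 + 36*A^-11 + 9*A^-15
  A^-9 * (d^5) = -A - 5*A^-3 - 10*A^-7 - 10*A^-11 - 5*A^-15 - A^-19
Summing the groups: <K> = -A^13 + A^9 - 3*A^5 + 4*A - 4*A^-3 + 4*A^-7 - 3*A^-11 + 2*A^-15 - A^-19
Normalise by the writhe: (-A^3)^(-w) = (-A^3)^(-3) = -A^-9, so f(A) = -A^-9 * <K> = A^4 - 1 + 3*A^-4 - 4*A^-8 + 4*A^-12 - 4*A^-16 + 3*A^-20 - 2*A^-24 + A^-28.
Substitute A = t^(-1/4), i.e. A^e → t^(-e/4): V(t) = t^7 - 2*t^6 + 3*t^5 - 4*t^4 + 4*t^3 - 4*t^2 + 3*t - 1 + t^-1

Answer: t^7 - 2*t^6 + 3*t^5 - 4*t^4 + 4*t^3 - 4*t^2 + 3*t - 1 + t^-1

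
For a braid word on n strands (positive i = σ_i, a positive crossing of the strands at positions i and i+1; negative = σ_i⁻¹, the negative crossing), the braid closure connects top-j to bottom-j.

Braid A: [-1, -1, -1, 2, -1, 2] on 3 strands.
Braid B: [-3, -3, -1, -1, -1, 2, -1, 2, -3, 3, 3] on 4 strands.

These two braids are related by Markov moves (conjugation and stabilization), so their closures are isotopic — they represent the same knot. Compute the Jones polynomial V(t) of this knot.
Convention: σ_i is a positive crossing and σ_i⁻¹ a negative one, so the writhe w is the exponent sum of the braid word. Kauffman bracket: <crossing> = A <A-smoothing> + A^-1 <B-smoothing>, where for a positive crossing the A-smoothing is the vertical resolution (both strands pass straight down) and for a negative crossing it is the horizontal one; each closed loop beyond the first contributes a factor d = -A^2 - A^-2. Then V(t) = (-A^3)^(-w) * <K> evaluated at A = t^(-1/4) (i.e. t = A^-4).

t - 1 + 2*t^-1 - 2*t^-2 + 2*t^-3 - 2*t^-4 + t^-5

Derivation:
Markov-equivalent braids have isotopic closures, hence identical knot invariants. Strip the Markov moves from each word to reach a common short braid β, then compute V(t) once on β.
Braid A: s1^-1 s1^-1 s1^-1 s2 s1^-1 s2 on 3 strands has no conjugating prefix/suffix or stabilization to strip; take β = s1^-1 s1^-1 s1^-1 s2 s1^-1 s2.
Braid B: s3^-1 s3^-1 s1^-1 s1^-1 s1^-1 s2 s1^-1 s2 s3^-1 s3 s3 on 4 strands reduces by inverse Markov moves (closure unchanged at each step):
  Deconjugate: the word is γ·β·γ⁻¹ with γ = s3^-1 s3^-1 (prefix) and γ⁻¹ = s3 s3 (suffix); strip both.
  Destabilize: the word has the form β·s3^-1 where s3^-1 occurs only as the final letter (β ∈ B_3); drop it and the last strand → 3 strands.
Reduced to β = s1^-1 s1^-1 s1^-1 s2 s1^-1 s2 on 3 strands, 6 crossings.
Both give the same β = s1^-1 s1^-1 s1^-1 s2 s1^-1 s2 on 3 strands, so one state sum suffices:
Braid: s1^-1 s1^-1 s1^-1 s2 s1^-1 s2 on 3 strands, 6 crossings.
Writhe w = (#positive) - (#negative) = 2 - 4 = -2.
Enumerate smoothing states for the bracket polynomial. There are 2^6 = 64 states.
Smooth each crossing (0=||, 1=⌣⌢); contribution A^(Σ sign_k(1-2s_k)) * d^(L-1).
Tabulate the states by total A-exponent and number of loops L (A-exp: L × count):
  A^6: L=5 ×1
  A^4: L=4 ×6
  A^2: L=3 ×15
  A^0: L=2 ×19, L=4 ×1
  A^-2: L=1 ×11, L=3 ×4
  A^-4: L=2 ×6
  A^-6: L=3 ×1
Each group contributes A^e * Σ count * d^(L-1):
Powers of d = -A^2 - A^-2: d^2 = A^4 + 2 + A^-4; d^3 = -A^6 - 3*A^2 - 3*A^-2 - A^-6; d^4 = A^8 + 4*A^4 + 6 + 4*A^-4 + A^-8.
  A^6 * (d^4) = A^14 + 4*A^10 + 6*A^6 + 4*A^2 + A^-2
  A^4 * (6*d^3) = -6*A^10 - 18*A^6 - 18*A^2 - 6*A^-2
  A^2 * (15*d^2) = 15*A^6 + 30*A^2 + 15*A^-2
  A^0 * (19*d + d^3) = -A^6 - 22*A^2 - 22*A^-2 - A^-6
  A^-2 * (11 + 4*d^2) = 4*A^2 + 19*A^-2 + 4*A^-6
  A^-4 * (6*d) = -6*A^-2 - 6*A^-6
  A^-6 * (d^2) = A^-2 + 2*A^-6 + A^-10
Summing the groups: <K> = A^14 - 2*A^10 + 2*A^6 - 2*A^2 + 2*A^-2 - A^-6 + A^-10
Normalise by the writhe: (-A^3)^(-w) = (-A^3)^(2) = A^6, so f(A) = A^6 * <K> = A^20 - 2*A^16 + 2*A^12 - 2*A^8 + 2*A^4 - 1 + A^-4.
Substitute A = t^(-1/4), i.e. A^e → t^(-e/4): V(t) = t - 1 + 2*t^-1 - 2*t^-2 + 2*t^-3 - 2*t^-4 + t^-5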